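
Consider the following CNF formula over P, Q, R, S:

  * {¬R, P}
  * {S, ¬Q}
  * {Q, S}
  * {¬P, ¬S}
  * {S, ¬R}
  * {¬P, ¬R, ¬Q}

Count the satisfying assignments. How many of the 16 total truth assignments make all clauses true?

2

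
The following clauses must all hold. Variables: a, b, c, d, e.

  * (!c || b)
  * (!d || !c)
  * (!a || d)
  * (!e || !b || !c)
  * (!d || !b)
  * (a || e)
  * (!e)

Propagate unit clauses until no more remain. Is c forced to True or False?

Unit clause (!e) sets e = False.
(e || a): since e = False, the clause reduces to (a). a = True.
From (!a || d) and a = True: d = True.
(!d || !c) with d = True leaves only !c, so c = False.

False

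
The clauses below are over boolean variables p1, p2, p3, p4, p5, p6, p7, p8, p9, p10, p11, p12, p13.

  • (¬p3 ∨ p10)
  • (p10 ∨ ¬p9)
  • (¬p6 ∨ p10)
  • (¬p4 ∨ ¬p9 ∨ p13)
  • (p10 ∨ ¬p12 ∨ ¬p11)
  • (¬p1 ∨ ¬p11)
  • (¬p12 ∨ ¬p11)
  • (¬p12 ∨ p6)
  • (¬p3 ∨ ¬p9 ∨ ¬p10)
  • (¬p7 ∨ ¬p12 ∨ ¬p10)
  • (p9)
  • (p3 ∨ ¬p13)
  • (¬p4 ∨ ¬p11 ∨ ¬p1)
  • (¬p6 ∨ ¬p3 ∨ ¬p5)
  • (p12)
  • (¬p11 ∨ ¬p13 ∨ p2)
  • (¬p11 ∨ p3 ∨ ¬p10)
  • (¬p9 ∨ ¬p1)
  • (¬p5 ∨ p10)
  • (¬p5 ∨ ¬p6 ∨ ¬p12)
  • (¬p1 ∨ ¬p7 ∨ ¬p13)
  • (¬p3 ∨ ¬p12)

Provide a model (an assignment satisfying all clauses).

p1=False, p2=True, p3=False, p4=False, p5=False, p6=True, p7=False, p8=True, p9=True, p10=True, p11=False, p12=True, p13=False

Check each clause:
  1. (¬p3 ∨ p10) — p10 is true.
  2. (¬p9 ∨ p10) — p10 is true.
  3. (p10 ∨ ¬p6) — p10 is true.
  4. (¬p9 ∨ ¬p4 ∨ p13) — ¬p4 is true.
  5. (p10 ∨ ¬p11 ∨ ¬p12) — p10 is true.
  6. (¬p11 ∨ ¬p1) — ¬p11 is true.
  7. (¬p12 ∨ ¬p11) — ¬p11 is true.
  8. (p6 ∨ ¬p12) — p6 is true.
  9. (¬p9 ∨ ¬p3 ∨ ¬p10) — ¬p3 is true.
  10. (¬p7 ∨ ¬p12 ∨ ¬p10) — ¬p7 is true.
  11. (p9) — p9 is true.
  12. (¬p13 ∨ p3) — ¬p13 is true.
  13. (¬p1 ∨ ¬p4 ∨ ¬p11) — ¬p4 is true.
  14. (¬p6 ∨ ¬p3 ∨ ¬p5) — ¬p5 is true.
  15. (p12) — p12 is true.
  16. (¬p13 ∨ p2 ∨ ¬p11) — p2 is true.
  17. (p3 ∨ ¬p10 ∨ ¬p11) — ¬p11 is true.
  18. (¬p1 ∨ ¬p9) — ¬p1 is true.
  19. (p10 ∨ ¬p5) — p10 is true.
  20. (¬p6 ∨ ¬p12 ∨ ¬p5) — ¬p5 is true.
  21. (¬p7 ∨ ¬p1 ∨ ¬p13) — ¬p7 is true.
  22. (¬p3 ∨ ¬p12) — ¬p3 is true.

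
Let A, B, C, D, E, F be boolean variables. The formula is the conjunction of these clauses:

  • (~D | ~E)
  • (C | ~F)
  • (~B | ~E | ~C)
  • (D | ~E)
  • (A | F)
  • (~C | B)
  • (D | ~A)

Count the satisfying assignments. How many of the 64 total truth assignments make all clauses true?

6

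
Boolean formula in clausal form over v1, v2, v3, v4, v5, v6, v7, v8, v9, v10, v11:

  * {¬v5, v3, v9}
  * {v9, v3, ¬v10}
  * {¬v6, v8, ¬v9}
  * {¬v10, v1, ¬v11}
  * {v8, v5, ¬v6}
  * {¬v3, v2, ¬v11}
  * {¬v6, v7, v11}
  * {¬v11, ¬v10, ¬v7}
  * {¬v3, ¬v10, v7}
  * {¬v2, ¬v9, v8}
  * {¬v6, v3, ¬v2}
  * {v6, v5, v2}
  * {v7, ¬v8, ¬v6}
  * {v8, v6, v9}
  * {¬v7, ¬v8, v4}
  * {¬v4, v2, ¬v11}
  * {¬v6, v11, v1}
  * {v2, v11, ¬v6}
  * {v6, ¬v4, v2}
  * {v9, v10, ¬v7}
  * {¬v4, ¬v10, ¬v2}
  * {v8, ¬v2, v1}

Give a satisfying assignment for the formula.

Set v1 = False and propagate.
Set v2 = True and propagate.
  then v8 is forced to True.
The remaining clauses are satisfied by v3 = True, v4 = True, v5 = True, v6 = False, v7 = False, v9 = True, v10 = False, v11 = True.
Every clause has at least one true literal under this assignment.

v1=False, v2=True, v3=True, v4=True, v5=True, v6=False, v7=False, v8=True, v9=True, v10=False, v11=True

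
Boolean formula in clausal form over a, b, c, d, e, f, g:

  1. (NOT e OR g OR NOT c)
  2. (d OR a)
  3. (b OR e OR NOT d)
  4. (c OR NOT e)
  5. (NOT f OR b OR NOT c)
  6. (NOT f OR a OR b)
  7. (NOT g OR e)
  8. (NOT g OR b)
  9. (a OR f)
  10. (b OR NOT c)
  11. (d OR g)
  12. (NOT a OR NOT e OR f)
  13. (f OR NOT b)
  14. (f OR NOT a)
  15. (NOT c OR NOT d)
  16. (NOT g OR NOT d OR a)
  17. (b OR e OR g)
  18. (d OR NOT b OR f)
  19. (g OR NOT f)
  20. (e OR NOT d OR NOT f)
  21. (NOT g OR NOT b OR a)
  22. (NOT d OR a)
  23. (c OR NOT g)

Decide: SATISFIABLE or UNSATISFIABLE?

Set a = True and propagate.
  then f is forced to True.
  then g is forced to True.
  then e is forced to True.
  then c is forced to True.
  then b is forced to True.
  then d is forced to False.
So a=True, b=True, c=True, d=False, e=True, f=True, g=True is a satisfying assignment.

SATISFIABLE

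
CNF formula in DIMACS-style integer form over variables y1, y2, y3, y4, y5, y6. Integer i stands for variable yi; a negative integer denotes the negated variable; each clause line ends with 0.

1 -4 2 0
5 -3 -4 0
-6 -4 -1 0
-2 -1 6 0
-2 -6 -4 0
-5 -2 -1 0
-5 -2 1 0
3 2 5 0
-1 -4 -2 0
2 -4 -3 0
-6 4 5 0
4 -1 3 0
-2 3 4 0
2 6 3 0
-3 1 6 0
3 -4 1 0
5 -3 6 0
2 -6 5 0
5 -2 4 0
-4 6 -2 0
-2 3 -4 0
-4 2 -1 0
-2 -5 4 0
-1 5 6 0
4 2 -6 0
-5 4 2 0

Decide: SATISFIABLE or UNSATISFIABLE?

UNSATISFIABLE

y2 = True:
  y4 = True:
    propagation gives y6=False; an empty clause results — contradiction.
  y4 = False:
    propagation gives y3=True, y5=True; an empty clause results — contradiction.
y2 = False:
  y4 = True:
    propagation gives y1=True; an empty clause results — contradiction.
  y4 = False:
    propagation gives y6=False, y3=True, y1=True, y5=True; an empty clause results — contradiction.
Every branch closes, so no satisfying assignment exists.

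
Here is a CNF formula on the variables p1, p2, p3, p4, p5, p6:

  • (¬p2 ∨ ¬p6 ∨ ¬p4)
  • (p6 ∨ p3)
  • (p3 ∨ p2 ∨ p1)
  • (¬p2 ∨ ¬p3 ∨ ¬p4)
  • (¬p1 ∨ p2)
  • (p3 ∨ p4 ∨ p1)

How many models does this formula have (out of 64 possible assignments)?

18

Case analysis on p2 and p3:
  p2=1, p3=1: forces p4=0; p1, p5, p6 free → 2^3 = 8.
  p2=1, p3=0: remaining (p1,p4,p5,p6) ∈ {(1,0,0,1); (1,0,1,1)} — 2.
  p2=0, p3=1: forces p1=0; p4, p5, p6 free → 2^3 = 8.
  p2=0, p3=0: a clause becomes empty — 0.
Total: 8 + 2 + 8 + 0 = 18.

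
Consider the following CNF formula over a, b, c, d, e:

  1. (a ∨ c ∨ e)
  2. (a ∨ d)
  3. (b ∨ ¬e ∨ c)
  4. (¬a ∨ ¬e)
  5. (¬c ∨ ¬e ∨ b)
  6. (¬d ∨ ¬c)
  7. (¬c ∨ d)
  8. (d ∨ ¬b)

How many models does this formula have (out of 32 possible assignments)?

4

The models are:
  a=F b=T c=F d=T e=T
  a=T b=F c=F d=F e=F
  a=T b=F c=F d=T e=F
  a=T b=T c=F d=T e=F
Count: 4.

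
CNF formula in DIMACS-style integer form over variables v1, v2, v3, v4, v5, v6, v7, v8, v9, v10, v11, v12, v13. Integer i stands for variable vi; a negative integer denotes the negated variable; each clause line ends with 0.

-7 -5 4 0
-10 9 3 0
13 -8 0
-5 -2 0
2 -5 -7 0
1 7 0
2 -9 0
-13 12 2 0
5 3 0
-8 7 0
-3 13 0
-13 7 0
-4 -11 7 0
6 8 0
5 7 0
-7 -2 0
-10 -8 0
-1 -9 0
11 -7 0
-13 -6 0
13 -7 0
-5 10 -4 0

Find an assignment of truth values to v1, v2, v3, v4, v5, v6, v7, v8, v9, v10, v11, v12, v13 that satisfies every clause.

v1 = 1, v2 = 0, v3 = 0, v4 = 0, v5 = 1, v6 = 1, v7 = 0, v8 = 0, v9 = 0, v10 = 0, v11 = 0, v12 = 1, v13 = 0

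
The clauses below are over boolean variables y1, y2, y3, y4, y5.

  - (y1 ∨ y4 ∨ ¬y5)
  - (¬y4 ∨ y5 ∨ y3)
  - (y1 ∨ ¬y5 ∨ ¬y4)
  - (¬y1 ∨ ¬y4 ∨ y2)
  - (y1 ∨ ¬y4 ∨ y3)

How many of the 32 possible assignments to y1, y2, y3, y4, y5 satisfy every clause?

Split on y4, then y1.
  y4=T, y1=T: remaining (y2,y3,y5) ∈ {(T,F,T); (T,T,F); (T,T,T)} — 3.
  y4=T, y1=F: remaining (y2,y3,y5) ∈ {(F,T,F); (T,T,F)} — 2.
  y4=F, y1=T: y2, y3, y5 free → 2^3 = 8.
  y4=F, y1=F: remaining (y2,y3,y5) ∈ {(F,F,F); (F,T,F); (T,F,F); (T,T,F)} — 4.
Total: 3 + 2 + 8 + 4 = 17.

17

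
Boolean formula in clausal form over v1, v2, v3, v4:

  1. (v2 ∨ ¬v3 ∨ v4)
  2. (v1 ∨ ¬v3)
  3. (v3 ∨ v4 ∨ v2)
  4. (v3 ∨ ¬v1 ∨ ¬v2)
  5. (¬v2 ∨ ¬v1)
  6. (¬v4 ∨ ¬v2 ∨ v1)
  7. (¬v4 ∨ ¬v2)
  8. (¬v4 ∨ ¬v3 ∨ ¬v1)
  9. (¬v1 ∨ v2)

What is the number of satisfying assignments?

2

Satisfying assignments:
  v1=0 v2=0 v3=0 v4=1
  v1=0 v2=1 v3=0 v4=0
Count: 2.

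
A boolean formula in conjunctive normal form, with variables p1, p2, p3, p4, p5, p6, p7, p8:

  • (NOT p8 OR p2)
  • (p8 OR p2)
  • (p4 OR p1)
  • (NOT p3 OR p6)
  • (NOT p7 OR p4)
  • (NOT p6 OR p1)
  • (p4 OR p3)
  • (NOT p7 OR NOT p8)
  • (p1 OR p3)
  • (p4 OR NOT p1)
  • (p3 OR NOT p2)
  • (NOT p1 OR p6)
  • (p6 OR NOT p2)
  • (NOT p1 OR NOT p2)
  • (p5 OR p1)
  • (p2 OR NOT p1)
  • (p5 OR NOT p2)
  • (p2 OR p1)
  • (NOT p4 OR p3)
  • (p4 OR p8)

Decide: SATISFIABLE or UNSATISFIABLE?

p1 = True:
  propagation gives p4=True, p6=True, p2=False; an empty clause results — contradiction.
p1 = False:
  propagation gives p4=True, p6=False, p3=False; an empty clause results — contradiction.
Every branch closes, so no satisfying assignment exists.

UNSATISFIABLE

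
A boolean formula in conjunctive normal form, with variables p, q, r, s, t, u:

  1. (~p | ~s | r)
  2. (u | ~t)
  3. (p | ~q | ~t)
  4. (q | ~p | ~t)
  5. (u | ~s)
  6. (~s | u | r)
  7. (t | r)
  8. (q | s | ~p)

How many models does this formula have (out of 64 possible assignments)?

Split on p, then s.
  p=T, s=T: remaining (q,r,t,u) ∈ {(F,T,F,T); (T,T,F,T); (T,T,T,T)} — 3.
  p=T, s=F: remaining (q,r,t,u) ∈ {(T,F,T,T); (T,T,F,F); (T,T,F,T); (T,T,T,T)} — 4.
  p=F, s=T: remaining (q,r,t,u) ∈ {(F,F,T,T); (F,T,F,T); (F,T,T,T); (T,T,F,T)} — 4.
  p=F, s=F: 6 of the 16 assignments to (q,r,t,u) work.
Total: 3 + 4 + 4 + 6 = 17.

17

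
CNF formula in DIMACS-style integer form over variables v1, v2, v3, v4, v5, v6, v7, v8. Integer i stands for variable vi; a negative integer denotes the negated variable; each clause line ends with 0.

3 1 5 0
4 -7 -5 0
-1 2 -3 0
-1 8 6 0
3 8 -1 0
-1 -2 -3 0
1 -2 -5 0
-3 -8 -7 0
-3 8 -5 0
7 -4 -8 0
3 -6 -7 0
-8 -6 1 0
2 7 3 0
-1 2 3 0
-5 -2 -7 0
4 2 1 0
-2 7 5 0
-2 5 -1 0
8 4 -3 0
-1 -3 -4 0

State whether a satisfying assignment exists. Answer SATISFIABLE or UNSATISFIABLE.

SATISFIABLE

Set v1 = True and propagate.
The remaining clauses are satisfied by v2 = True, v3 = False, v4 = False, v5 = True, v6 = False, v7 = False, v8 = True.
So v1=1, v2=1, v3=0, v4=0, v5=1, v6=0, v7=0, v8=1 is a satisfying assignment.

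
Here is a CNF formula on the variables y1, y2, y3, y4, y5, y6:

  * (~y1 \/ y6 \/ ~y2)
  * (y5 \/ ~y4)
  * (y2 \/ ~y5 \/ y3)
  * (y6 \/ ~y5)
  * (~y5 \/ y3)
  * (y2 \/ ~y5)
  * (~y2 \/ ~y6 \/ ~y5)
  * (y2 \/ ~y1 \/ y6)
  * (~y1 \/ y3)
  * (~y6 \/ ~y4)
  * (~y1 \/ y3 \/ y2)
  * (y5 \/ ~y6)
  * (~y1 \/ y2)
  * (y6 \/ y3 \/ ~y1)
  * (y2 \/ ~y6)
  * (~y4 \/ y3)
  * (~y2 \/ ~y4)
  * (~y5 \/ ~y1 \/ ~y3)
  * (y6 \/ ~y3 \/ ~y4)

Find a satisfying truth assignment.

y1 occurs only negated in the remaining clauses — set y1 = False.
Pure literal: y4 appears only negated; assign y4 = False.
Branch on y2: take y2 = False.
  then y5 is forced to False.
  then y6 is forced to False.
y3 is now unconstrained; take y3 = True.

y1=False, y2=False, y3=True, y4=False, y5=False, y6=False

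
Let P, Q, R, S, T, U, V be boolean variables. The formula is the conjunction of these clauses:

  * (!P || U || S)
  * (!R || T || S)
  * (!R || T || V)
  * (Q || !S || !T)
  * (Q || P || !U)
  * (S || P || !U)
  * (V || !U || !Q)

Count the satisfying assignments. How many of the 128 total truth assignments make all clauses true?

52

Case analysis on S and U:
  S=T, U=T: 11 of the 32 assignments to (P,Q,R,T,V) work.
  S=T, U=F: P free; 10 ways for (Q,R,T,V) × 2^1 = 20.
  S=F, U=T: 9 of the 32 assignments to (P,Q,R,T,V) work.
  S=F, U=F: Q, V free; 3 ways for (P,R,T) × 2^2 = 12.
Total: 11 + 20 + 9 + 12 = 52.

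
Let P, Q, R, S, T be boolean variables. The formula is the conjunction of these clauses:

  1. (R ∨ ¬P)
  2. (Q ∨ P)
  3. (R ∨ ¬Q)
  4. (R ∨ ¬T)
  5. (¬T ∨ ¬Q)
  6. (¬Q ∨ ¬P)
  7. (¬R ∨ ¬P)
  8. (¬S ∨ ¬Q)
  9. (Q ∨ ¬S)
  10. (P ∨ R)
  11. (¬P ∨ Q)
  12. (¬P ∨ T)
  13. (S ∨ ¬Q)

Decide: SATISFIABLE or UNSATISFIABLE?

Q = True:
  propagation gives R=True, T=False, P=False, S=False; an empty clause results — contradiction.
Q = False:
  propagation gives P=True; an empty clause results — contradiction.
Every branch closes, so no satisfying assignment exists.

UNSATISFIABLE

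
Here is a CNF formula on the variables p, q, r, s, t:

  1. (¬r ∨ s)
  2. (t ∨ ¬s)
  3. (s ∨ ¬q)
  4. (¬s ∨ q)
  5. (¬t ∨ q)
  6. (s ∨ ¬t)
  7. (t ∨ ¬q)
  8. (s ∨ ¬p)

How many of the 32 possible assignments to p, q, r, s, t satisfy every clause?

Satisfying assignments:
  p=0 q=0 r=0 s=0 t=0
  p=0 q=1 r=0 s=1 t=1
  p=0 q=1 r=1 s=1 t=1
  p=1 q=1 r=0 s=1 t=1
  p=1 q=1 r=1 s=1 t=1
Count: 5.

5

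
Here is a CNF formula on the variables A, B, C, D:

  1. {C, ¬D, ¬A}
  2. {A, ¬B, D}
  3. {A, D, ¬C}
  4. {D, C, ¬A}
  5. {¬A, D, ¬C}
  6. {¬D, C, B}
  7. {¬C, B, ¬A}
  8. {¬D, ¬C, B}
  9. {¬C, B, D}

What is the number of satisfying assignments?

The models are:
  A=0 B=0 C=0 D=0
  A=0 B=1 C=0 D=1
  A=0 B=1 C=1 D=1
  A=1 B=1 C=1 D=1
Count: 4.

4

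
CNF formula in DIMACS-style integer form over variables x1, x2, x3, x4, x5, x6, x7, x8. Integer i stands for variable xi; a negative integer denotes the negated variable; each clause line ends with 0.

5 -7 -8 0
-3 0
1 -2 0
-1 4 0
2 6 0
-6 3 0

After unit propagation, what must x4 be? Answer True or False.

True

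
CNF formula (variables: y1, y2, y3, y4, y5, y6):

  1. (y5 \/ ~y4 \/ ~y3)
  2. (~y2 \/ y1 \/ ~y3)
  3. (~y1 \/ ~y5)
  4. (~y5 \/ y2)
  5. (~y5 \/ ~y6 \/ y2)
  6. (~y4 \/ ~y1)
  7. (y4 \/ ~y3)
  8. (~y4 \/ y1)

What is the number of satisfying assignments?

10

Case analysis on y1 and y4:
  y1=1, y4=1: a clause becomes empty — 0.
  y1=1, y4=0: remaining (y2,y3,y5,y6) ∈ {(0,0,0,0); (0,0,0,1); (1,0,0,0); (1,0,0,1)} — 4.
  y1=0, y4=1: a clause becomes empty — 0.
  y1=0, y4=0: y6 free; 3 ways for (y2,y3,y5) × 2^1 = 6.
Total: 0 + 4 + 0 + 6 = 10.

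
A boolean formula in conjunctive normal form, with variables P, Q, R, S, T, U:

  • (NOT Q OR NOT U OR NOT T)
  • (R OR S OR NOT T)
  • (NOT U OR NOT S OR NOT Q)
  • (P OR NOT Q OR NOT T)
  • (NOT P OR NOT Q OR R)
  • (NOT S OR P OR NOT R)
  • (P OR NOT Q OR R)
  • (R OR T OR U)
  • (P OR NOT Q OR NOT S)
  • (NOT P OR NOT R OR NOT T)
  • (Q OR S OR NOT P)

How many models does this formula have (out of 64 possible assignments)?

Split on P, then Q.
  P=1, Q=1: remaining (R,S,T,U) ∈ {(1,0,0,0); (1,0,0,1); (1,1,0,0)} — 3.
  P=1, Q=0: 5 of the 16 assignments to (R,S,T,U) work.
  P=0, Q=1: remaining (R,S,T,U) ∈ {(1,0,0,0); (1,0,0,1)} — 2.
  P=0, Q=0: 8 of the 16 assignments to (R,S,T,U) work.
Total: 3 + 5 + 2 + 8 = 18.

18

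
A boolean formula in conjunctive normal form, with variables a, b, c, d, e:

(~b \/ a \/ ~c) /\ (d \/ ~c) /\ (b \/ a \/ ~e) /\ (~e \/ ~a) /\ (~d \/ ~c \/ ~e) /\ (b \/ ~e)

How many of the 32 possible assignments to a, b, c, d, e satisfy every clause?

Split on e, then a.
  e=1, a=1: a clause becomes empty — 0.
  e=1, a=0: remaining (b,c,d) ∈ {(1,0,0); (1,0,1)} — 2.
  e=0, a=1: b free; 3 ways for (c,d) × 2^1 = 6.
  e=0, a=0: 5 of the 8 assignments to (b,c,d) work.
Total: 0 + 2 + 6 + 5 = 13.

13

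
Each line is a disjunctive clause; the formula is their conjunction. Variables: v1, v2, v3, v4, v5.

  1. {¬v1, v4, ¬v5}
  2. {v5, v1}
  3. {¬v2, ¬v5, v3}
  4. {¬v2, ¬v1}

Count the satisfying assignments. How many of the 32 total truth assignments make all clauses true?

12

Split on v1, then v5.
  v1=T, v5=T: remaining (v2,v3,v4) ∈ {(F,F,T); (F,T,T)} — 2.
  v1=T, v5=F: remaining (v2,v3,v4) ∈ {(F,F,F); (F,F,T); (F,T,F); (F,T,T)} — 4.
  v1=F, v5=T: v4 free; 3 ways for (v2,v3) × 2^1 = 6.
  v1=F, v5=F: a clause becomes empty — 0.
Total: 2 + 4 + 6 + 0 = 12.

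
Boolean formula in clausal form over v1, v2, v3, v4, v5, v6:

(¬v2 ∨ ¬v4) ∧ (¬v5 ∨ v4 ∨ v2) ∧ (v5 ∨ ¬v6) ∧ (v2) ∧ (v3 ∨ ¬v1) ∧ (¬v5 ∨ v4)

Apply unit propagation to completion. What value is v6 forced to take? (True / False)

(v2) stands alone — v2 = True.
(¬v2 ∨ ¬v4): since v2 = True, the clause reduces to (¬v4). v4 = False.
From (¬v5 ∨ v4) and v4 = False: v5 = False.
(¬v6 ∨ v5): since v5 = False, the clause reduces to (¬v6). v6 = False.

False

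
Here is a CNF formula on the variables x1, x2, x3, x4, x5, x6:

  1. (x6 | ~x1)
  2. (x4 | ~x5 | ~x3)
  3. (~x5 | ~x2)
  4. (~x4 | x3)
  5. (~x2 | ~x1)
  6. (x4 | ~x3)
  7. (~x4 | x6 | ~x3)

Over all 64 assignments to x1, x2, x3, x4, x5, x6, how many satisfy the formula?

13

Case analysis on x3 and x4:
  x3=T, x4=T: 5 of the 16 assignments to (x1,x2,x5,x6) work.
  x3=T, x4=F: a clause becomes empty — 0.
  x3=F, x4=T: a clause becomes empty — 0.
  x3=F, x4=F: 8 of the 16 assignments to (x1,x2,x5,x6) work.
Total: 5 + 0 + 0 + 8 = 13.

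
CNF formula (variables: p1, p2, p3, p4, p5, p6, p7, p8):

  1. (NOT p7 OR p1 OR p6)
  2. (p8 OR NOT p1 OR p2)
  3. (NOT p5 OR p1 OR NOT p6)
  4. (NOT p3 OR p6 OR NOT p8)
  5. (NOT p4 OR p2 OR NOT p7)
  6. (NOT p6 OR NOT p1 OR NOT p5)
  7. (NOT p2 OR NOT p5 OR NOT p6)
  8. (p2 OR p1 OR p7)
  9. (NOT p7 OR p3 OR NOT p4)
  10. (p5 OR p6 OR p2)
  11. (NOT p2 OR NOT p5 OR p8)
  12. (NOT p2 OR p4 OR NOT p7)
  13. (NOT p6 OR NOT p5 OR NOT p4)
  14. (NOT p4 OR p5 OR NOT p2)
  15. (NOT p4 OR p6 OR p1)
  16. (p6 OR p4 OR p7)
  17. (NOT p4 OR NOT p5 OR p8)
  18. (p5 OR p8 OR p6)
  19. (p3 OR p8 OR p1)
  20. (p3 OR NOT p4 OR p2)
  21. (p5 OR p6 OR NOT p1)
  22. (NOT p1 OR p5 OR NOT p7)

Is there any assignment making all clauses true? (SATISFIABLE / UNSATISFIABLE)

SATISFIABLE

Set p1 = True and propagate.
The remaining clauses are satisfied by p2 = False, p3 = True, p4 = False, p5 = False, p6 = True, p7 = False, p8 = True.
Every clause has at least one true literal under this assignment.
So p1=True, p2=False, p3=True, p4=False, p5=False, p6=True, p7=False, p8=True is a satisfying assignment.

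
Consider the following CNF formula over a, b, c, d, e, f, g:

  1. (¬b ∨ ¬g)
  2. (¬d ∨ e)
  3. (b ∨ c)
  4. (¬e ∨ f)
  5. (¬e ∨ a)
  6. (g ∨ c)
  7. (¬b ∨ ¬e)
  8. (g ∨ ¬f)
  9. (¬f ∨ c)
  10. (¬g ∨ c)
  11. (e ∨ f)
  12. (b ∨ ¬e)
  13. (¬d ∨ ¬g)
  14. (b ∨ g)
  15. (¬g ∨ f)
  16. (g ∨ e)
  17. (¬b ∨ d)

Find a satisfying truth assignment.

a=True, b=False, c=True, d=False, e=False, f=True, g=True

Check each clause:
  1. (¬g ∨ ¬b) — ¬b is true.
  2. (¬d ∨ e) — ¬d is true.
  3. (c ∨ b) — c is true.
  4. (¬e ∨ f) — ¬e is true.
  5. (a ∨ ¬e) — a is true.
  6. (g ∨ c) — c is true.
  7. (¬b ∨ ¬e) — ¬e is true.
  8. (¬f ∨ g) — g is true.
  9. (¬f ∨ c) — c is true.
  10. (¬g ∨ c) — c is true.
  11. (f ∨ e) — f is true.
  12. (¬e ∨ b) — ¬e is true.
  13. (¬g ∨ ¬d) — ¬d is true.
  14. (b ∨ g) — g is true.
  15. (¬g ∨ f) — f is true.
  16. (g ∨ e) — g is true.
  17. (¬b ∨ d) — ¬b is true.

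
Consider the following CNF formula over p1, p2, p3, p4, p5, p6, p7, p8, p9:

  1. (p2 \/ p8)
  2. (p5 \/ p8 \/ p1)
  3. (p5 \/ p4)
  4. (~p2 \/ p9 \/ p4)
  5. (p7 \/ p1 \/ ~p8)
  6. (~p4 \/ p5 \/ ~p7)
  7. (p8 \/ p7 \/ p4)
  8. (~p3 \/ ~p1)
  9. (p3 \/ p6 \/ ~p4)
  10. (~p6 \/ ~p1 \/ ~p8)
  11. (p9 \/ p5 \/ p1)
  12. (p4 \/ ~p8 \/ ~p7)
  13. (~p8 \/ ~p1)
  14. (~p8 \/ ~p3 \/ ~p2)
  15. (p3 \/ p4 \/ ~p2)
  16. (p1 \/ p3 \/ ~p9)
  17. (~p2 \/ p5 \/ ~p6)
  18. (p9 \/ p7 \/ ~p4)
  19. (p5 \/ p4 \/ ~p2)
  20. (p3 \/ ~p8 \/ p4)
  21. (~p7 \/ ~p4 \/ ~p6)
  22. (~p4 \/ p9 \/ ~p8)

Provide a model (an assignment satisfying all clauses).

p1=False, p2=True, p3=True, p4=True, p5=True, p6=True, p7=False, p8=False, p9=True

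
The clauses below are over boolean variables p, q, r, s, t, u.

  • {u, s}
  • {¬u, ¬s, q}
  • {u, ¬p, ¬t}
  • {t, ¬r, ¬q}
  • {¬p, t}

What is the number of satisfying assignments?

23

Case analysis on t and u:
  t=1, u=1: p, r free; 3 ways for (q,s) × 2^2 = 12.
  t=1, u=0: remaining (p,q,r,s) ∈ {(0,0,0,1); (0,0,1,1); (0,1,0,1); (0,1,1,1)} — 4.
  t=0, u=1: remaining (p,q,r,s) ∈ {(0,0,0,0); (0,0,1,0); (0,1,0,0); (0,1,0,1)} — 4.
  t=0, u=0: remaining (p,q,r,s) ∈ {(0,0,0,1); (0,0,1,1); (0,1,0,1)} — 3.
Total: 12 + 4 + 4 + 3 = 23.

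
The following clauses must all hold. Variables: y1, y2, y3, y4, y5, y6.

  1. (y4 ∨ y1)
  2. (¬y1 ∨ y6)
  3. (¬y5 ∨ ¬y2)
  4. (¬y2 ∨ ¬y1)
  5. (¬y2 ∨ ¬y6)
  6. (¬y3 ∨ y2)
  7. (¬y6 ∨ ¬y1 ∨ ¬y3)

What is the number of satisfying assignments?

10

Split on y1, then y2.
  y1=T, y2=T: a clause becomes empty — 0.
  y1=T, y2=F: remaining (y3,y4,y5,y6) ∈ {(F,F,F,T); (F,F,T,T); (F,T,F,T); (F,T,T,T)} — 4.
  y1=F, y2=T: remaining (y3,y4,y5,y6) ∈ {(F,T,F,F); (T,T,F,F)} — 2.
  y1=F, y2=F: remaining (y3,y4,y5,y6) ∈ {(F,T,F,F); (F,T,F,T); (F,T,T,F); (F,T,T,T)} — 4.
Total: 0 + 4 + 2 + 4 = 10.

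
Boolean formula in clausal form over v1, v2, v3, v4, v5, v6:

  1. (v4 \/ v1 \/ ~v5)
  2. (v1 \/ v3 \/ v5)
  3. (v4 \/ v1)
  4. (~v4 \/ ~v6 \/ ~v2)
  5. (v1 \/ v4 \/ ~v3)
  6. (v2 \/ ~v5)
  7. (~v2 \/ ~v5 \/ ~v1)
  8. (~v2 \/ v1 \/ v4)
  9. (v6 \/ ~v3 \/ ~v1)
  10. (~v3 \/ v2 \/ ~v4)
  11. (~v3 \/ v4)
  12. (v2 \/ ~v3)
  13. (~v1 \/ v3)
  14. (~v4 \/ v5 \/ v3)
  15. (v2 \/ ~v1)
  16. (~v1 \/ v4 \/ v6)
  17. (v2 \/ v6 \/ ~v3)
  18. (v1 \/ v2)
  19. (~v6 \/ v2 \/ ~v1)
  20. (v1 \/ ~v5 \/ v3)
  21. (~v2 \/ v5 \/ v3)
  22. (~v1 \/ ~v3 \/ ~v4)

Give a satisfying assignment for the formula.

v1=F, v2=T, v3=T, v4=T, v5=T, v6=F

Branch on v1: take v1 = False.
  then v4 is forced to True.
  then v2 is forced to True.
  then v6 is forced to False.
For the remaining variables, v3 = True, v5 = True works.
Check each clause:
  1. (v4 \/ v1 \/ ~v5) — v4 is true.
  2. (v1 \/ v5 \/ v3) — v3 is true.
  3. (v4 \/ v1) — v4 is true.
  4. (~v2 \/ ~v4 \/ ~v6) — ~v6 is true.
  5. (v1 \/ v4 \/ ~v3) — v4 is true.
  6. (v2 \/ ~v5) — v2 is true.
  7. (~v2 \/ ~v1 \/ ~v5) — ~v1 is true.
  8. (v1 \/ v4 \/ ~v2) — v4 is true.
  9. (~v1 \/ v6 \/ ~v3) — ~v1 is true.
  10. (~v4 \/ ~v3 \/ v2) — v2 is true.
  11. (~v3 \/ v4) — v4 is true.
  12. (~v3 \/ v2) — v2 is true.
  13. (v3 \/ ~v1) — v3 is true.
  14. (v5 \/ ~v4 \/ v3) — v3 is true.
  15. (v2 \/ ~v1) — v2 is true.
  16. (~v1 \/ v4 \/ v6) — v4 is true.
  17. (v2 \/ v6 \/ ~v3) — v2 is true.
  18. (v2 \/ v1) — v2 is true.
  19. (~v6 \/ v2 \/ ~v1) — ~v6 is true.
  20. (v1 \/ ~v5 \/ v3) — v3 is true.
  21. (~v2 \/ v3 \/ v5) — v3 is true.
  22. (~v1 \/ ~v3 \/ ~v4) — ~v1 is true.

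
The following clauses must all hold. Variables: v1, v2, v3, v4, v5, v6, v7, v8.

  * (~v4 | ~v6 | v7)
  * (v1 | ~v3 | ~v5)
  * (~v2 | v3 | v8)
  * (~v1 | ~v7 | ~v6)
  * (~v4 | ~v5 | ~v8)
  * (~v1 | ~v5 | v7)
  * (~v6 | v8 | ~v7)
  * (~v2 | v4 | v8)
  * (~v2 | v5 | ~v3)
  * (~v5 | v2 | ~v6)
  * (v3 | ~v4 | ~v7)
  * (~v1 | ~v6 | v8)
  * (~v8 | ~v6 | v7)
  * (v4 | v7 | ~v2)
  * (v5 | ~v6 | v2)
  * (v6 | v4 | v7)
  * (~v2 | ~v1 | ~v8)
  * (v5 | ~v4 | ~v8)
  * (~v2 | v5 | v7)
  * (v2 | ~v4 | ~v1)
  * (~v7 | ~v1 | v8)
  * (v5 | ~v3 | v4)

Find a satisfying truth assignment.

Try v1 = False.
Set v2 = True and propagate.
The remaining clauses are satisfied by v3 = False, v4 = False, v5 = True, v6 = False, v7 = True, v8 = True.

v1=False  v2=True  v3=False  v4=False  v5=True  v6=False  v7=True  v8=True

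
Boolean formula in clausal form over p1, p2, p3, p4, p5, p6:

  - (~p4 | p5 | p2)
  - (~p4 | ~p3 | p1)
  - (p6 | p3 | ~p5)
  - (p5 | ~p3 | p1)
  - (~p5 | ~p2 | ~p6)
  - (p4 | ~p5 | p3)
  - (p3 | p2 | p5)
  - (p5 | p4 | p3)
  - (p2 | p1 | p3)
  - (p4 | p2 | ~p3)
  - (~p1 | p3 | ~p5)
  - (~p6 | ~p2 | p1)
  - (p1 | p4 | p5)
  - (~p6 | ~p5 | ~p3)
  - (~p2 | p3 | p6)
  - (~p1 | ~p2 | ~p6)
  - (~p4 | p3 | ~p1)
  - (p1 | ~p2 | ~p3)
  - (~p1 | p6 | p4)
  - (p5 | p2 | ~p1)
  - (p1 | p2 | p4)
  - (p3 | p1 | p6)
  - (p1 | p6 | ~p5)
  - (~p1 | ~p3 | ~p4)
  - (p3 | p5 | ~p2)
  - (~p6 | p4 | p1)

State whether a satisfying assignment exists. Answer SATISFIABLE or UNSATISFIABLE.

UNSATISFIABLE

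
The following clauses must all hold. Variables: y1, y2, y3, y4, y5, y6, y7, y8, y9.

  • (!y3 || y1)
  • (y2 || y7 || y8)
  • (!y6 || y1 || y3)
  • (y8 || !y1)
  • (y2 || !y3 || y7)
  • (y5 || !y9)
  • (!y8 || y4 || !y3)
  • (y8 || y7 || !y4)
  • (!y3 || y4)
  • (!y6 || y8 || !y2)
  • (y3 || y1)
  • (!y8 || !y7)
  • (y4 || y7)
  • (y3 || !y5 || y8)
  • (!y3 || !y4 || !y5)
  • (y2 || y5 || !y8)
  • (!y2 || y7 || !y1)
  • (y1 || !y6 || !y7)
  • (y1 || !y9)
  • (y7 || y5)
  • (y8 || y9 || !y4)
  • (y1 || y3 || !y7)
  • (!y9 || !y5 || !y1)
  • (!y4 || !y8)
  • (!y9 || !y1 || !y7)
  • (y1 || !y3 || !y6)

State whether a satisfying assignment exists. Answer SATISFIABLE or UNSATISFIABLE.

UNSATISFIABLE

y1 = True:
  propagation gives y8=True, y7=False, y4=True; an empty clause results — contradiction.
y1 = False:
  propagation gives y3=False; an empty clause results — contradiction.
Every branch closes, so no satisfying assignment exists.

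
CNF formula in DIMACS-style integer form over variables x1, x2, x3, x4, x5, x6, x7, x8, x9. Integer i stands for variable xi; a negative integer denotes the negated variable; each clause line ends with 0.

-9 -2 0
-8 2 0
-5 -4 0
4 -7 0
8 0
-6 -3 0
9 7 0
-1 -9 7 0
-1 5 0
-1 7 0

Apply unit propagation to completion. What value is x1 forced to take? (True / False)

False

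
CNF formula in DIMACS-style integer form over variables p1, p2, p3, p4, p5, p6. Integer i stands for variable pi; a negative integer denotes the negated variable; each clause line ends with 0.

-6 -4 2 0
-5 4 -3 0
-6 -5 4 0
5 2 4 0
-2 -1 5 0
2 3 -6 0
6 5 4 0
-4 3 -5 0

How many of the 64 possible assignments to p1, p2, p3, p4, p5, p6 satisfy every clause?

20

Split on p4, then p5.
  p4=T, p5=T: p1 free; 3 ways for (p2,p3,p6) × 2^1 = 6.
  p4=T, p5=F: p3 free; 4 ways for (p1,p2,p6) × 2^1 = 8.
  p4=F, p5=T: remaining (p1,p2,p3,p6) ∈ {(F,F,F,F); (F,T,F,F); (T,F,F,F); (T,T,F,F)} — 4.
  p4=F, p5=F: remaining (p1,p2,p3,p6) ∈ {(F,T,F,T); (F,T,T,T)} — 2.
Total: 6 + 8 + 4 + 2 = 20.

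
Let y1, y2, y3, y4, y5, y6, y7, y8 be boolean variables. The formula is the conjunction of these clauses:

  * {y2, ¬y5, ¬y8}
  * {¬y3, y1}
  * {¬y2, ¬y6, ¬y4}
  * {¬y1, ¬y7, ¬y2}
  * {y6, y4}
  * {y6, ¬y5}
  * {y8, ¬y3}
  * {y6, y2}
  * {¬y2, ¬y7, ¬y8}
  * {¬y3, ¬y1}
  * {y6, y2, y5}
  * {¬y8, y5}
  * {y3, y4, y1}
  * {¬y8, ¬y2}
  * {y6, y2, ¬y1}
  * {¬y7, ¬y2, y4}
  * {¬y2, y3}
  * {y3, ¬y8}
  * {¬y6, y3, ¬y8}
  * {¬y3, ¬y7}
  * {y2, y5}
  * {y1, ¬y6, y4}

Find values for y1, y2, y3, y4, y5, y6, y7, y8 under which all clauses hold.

y1=T, y2=F, y3=F, y4=F, y5=T, y6=T, y7=F, y8=F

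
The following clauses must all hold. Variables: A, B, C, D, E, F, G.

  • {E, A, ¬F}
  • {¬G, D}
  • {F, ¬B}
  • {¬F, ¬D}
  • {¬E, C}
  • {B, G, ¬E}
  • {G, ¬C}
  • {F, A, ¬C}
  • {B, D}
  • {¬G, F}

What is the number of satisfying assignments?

3

The models are:
  A=F B=F C=F D=T E=F F=F G=F
  A=T B=F C=F D=T E=F F=F G=F
  A=T B=T C=F D=F E=F F=T G=F
Count: 3.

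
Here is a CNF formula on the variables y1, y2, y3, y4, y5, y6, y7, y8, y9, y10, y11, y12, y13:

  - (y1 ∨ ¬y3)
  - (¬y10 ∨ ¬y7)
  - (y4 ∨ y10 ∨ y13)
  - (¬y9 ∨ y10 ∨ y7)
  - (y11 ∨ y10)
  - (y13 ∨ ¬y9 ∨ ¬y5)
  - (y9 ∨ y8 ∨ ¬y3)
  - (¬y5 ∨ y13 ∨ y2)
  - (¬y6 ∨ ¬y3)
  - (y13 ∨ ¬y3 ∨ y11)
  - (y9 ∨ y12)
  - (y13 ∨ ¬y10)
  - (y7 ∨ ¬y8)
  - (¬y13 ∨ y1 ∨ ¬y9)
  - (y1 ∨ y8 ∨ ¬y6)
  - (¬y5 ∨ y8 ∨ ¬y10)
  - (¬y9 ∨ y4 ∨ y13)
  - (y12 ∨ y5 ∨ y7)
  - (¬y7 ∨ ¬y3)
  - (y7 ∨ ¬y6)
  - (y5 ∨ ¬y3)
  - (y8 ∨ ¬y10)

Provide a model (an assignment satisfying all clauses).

y1=1  y2=1  y3=0  y4=0  y5=0  y6=1  y7=1  y8=1  y9=1  y10=0  y11=1  y12=0  y13=1

Check each clause:
  1. (¬y3 ∨ y1) — y1 is true.
  2. (¬y10 ∨ ¬y7) — ¬y10 is true.
  3. (y4 ∨ y10 ∨ y13) — y13 is true.
  4. (y7 ∨ ¬y9 ∨ y10) — y7 is true.
  5. (y11 ∨ y10) — y11 is true.
  6. (¬y9 ∨ y13 ∨ ¬y5) — ¬y5 is true.
  7. (¬y3 ∨ y8 ∨ y9) — y8 is true.
  8. (y13 ∨ ¬y5 ∨ y2) — y2 is true.
  9. (¬y3 ∨ ¬y6) — ¬y3 is true.
  10. (y13 ∨ y11 ∨ ¬y3) — y13 is true.
  11. (y9 ∨ y12) — y9 is true.
  12. (y13 ∨ ¬y10) — y13 is true.
  13. (y7 ∨ ¬y8) — y7 is true.
  14. (¬y9 ∨ ¬y13 ∨ y1) — y1 is true.
  15. (y1 ∨ ¬y6 ∨ y8) — y8 is true.
  16. (¬y10 ∨ ¬y5 ∨ y8) — y8 is true.
  17. (¬y9 ∨ y4 ∨ y13) — y13 is true.
  18. (y7 ∨ y5 ∨ y12) — y7 is true.
  19. (¬y3 ∨ ¬y7) — ¬y3 is true.
  20. (¬y6 ∨ y7) — y7 is true.
  21. (¬y3 ∨ y5) — ¬y3 is true.
  22. (¬y10 ∨ y8) — y8 is true.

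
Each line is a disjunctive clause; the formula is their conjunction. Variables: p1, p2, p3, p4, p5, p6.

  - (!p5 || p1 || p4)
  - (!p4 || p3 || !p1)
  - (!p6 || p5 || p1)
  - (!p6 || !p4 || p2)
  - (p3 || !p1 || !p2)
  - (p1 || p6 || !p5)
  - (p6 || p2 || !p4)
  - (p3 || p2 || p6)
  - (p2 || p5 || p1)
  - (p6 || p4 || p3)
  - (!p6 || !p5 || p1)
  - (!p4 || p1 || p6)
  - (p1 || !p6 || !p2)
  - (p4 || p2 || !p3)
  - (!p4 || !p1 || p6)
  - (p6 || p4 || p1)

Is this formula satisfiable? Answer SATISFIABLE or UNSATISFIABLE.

Branch on p1: take p1 = True.
Set p2 = False and propagate.
Branch on p3: take p3 = False.
  then p4 is forced to False.
  then p6 is forced to True.
p5 is now unconstrained; take p5 = False.
Every clause has at least one true literal under this assignment.
So p1=T, p2=F, p3=F, p4=F, p5=F, p6=T is a satisfying assignment.

SATISFIABLE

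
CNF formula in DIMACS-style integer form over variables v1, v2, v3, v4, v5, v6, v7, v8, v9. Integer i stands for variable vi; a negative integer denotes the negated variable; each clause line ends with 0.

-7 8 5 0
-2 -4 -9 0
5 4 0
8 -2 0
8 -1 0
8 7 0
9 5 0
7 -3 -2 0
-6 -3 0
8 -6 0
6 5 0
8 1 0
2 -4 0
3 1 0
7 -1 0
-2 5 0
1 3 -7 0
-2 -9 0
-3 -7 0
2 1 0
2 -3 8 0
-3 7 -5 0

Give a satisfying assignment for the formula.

v8 occurs only positively in the remaining clauses — set v8 = True.
Set v1 = True and propagate.
  then v7 is forced to True.
  then v3 is forced to False.
For the remaining variables, v2 = False, v4 = False, v5 = True, v6 = True, v9 = True works.

v1=T, v2=F, v3=F, v4=F, v5=T, v6=T, v7=T, v8=T, v9=T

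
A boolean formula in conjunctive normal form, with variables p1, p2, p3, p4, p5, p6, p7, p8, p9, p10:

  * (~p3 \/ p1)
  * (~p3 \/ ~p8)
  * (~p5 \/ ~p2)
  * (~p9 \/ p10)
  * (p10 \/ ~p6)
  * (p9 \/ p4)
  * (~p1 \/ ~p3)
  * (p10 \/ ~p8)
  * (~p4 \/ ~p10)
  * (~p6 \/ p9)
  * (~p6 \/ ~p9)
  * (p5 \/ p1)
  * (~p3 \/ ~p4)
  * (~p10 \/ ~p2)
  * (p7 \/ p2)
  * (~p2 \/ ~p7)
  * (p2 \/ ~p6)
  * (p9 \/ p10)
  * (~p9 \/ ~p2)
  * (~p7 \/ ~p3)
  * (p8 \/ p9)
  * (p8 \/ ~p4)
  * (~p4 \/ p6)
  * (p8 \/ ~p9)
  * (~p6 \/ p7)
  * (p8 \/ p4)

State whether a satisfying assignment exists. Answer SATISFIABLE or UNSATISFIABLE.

Pure literal: p3 appears only negated; assign p3 = False.
Try p1 = True.
The remaining clauses are satisfied by p2 = False, p4 = False, p5 = False, p6 = False, p7 = True, p8 = True, p9 = True, p10 = True.
So p1=T, p2=F, p3=F, p4=F, p5=F, p6=F, p7=T, p8=T, p9=T, p10=T is a satisfying assignment.

SATISFIABLE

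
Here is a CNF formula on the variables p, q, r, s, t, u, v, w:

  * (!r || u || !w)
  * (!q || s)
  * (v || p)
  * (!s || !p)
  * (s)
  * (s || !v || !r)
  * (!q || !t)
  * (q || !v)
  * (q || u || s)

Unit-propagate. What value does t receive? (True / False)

Unit clause (s) sets s = True.
From (!p || !s) and s = True: p = False.
In (p || v), p is now false; v must hold, so v = True.
From (!v || q) and v = True: q = True.
In (!t || !q), !q is now false; !t must hold, so t = False.

False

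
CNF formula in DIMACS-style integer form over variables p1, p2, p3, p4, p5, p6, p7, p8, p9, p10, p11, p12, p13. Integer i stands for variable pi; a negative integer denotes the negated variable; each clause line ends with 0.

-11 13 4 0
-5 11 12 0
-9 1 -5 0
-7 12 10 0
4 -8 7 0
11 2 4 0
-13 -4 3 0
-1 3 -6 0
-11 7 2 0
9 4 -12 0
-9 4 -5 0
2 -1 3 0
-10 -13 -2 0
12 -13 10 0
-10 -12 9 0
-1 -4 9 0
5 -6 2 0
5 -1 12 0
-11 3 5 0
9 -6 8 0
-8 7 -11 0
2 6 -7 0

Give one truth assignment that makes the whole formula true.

Pure literal: p3 appears only positively; assign p3 = True.
Branch on p1: take p1 = False.
Set p2 = True and propagate.
Set p4 = True and propagate.
The remaining clauses are satisfied by p5 = False, p6 = True, p7 = False, p8 = False, p9 = True, p10 = True, p11 = False, p12 = False, p13 = False.
Every clause has at least one true literal under this assignment.

p1 = F, p2 = T, p3 = T, p4 = T, p5 = F, p6 = T, p7 = F, p8 = F, p9 = T, p10 = T, p11 = F, p12 = F, p13 = F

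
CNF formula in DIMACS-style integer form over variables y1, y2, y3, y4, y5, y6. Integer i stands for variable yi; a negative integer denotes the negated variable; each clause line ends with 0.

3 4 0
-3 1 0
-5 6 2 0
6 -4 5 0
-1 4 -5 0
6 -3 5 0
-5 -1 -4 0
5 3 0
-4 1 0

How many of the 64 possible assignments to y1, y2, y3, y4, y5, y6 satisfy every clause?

4

Satisfying assignments:
  y1=1 y2=0 y3=1 y4=0 y5=0 y6=1
  y1=1 y2=0 y3=1 y4=1 y5=0 y6=1
  y1=1 y2=1 y3=1 y4=0 y5=0 y6=1
  y1=1 y2=1 y3=1 y4=1 y5=0 y6=1
That's 4 in total.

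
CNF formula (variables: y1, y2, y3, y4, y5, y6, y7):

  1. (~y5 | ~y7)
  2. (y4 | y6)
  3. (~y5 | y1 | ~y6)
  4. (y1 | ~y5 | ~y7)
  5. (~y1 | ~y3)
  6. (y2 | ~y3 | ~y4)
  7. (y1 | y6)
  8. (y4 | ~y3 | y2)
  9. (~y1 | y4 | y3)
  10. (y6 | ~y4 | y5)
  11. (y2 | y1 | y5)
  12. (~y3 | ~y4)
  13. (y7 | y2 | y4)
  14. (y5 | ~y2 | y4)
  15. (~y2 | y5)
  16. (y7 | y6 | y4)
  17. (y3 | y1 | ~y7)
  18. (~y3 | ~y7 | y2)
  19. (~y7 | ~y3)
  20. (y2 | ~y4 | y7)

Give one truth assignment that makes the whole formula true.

y1 = True  y2 = False  y3 = False  y4 = True  y5 = False  y6 = True  y7 = True

Check each clause:
  1. (~y7 | ~y5) — ~y5 is true.
  2. (y6 | y4) — y4 is true.
  3. (~y5 | ~y6 | y1) — y1 is true.
  4. (~y5 | ~y7 | y1) — y1 is true.
  5. (~y1 | ~y3) — ~y3 is true.
  6. (y2 | ~y4 | ~y3) — ~y3 is true.
  7. (y6 | y1) — y1 is true.
  8. (y2 | ~y3 | y4) — y4 is true.
  9. (y3 | ~y1 | y4) — y4 is true.
  10. (y5 | y6 | ~y4) — y6 is true.
  11. (y2 | y5 | y1) — y1 is true.
  12. (~y4 | ~y3) — ~y3 is true.
  13. (y7 | y4 | y2) — y4 is true.
  14. (y5 | y4 | ~y2) — y4 is true.
  15. (~y2 | y5) — ~y2 is true.
  16. (y4 | y7 | y6) — y4 is true.
  17. (~y7 | y1 | y3) — y1 is true.
  18. (~y3 | ~y7 | y2) — ~y3 is true.
  19. (~y3 | ~y7) — ~y3 is true.
  20. (y2 | ~y4 | y7) — y7 is true.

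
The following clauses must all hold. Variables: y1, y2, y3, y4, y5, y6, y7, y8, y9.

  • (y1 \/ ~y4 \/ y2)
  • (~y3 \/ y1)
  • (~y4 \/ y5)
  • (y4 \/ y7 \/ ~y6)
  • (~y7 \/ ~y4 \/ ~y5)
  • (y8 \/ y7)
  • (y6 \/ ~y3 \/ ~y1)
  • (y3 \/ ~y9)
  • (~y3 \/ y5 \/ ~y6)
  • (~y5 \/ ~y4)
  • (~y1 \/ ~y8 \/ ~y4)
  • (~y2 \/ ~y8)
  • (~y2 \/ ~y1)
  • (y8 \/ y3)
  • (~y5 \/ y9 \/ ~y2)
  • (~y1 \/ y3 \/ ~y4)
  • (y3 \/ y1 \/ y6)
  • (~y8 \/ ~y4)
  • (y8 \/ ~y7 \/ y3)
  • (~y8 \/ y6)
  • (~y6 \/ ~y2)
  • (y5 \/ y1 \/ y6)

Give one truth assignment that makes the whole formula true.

y1=0  y2=0  y3=0  y4=0  y5=1  y6=1  y7=1  y8=1  y9=0

Set y1 = False and propagate.
  then y3 is forced to False.
  then y9 is forced to False.
  then y8 is forced to True.
  then y2 is forced to False.
  then y4 is forced to False.
  then y6 is forced to True.
  then y7 is forced to True.
y5 is now unconstrained; take y5 = True.
Every clause has at least one true literal under this assignment.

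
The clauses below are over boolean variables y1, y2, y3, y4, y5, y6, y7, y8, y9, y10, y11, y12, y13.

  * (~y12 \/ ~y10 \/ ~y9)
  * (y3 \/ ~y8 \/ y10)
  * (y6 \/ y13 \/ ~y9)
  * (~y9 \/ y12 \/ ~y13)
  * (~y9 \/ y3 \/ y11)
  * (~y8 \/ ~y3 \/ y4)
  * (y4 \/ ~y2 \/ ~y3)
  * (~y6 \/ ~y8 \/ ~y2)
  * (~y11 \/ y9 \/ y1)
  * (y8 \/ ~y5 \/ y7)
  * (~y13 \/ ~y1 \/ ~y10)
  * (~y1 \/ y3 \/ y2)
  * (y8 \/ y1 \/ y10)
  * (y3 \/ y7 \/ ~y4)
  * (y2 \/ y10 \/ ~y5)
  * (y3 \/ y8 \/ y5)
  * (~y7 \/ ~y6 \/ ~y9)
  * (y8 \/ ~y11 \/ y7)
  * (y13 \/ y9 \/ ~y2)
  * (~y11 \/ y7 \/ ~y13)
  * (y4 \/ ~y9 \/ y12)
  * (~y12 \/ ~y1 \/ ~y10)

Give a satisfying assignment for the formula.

y1=F  y2=F  y3=F  y4=F  y5=T  y6=F  y7=T  y8=T  y9=F  y10=T  y11=F  y12=F  y13=T

Check each clause:
  1. (~y9 \/ ~y12 \/ ~y10) — ~y12 is true.
  2. (~y8 \/ y10 \/ y3) — y10 is true.
  3. (y13 \/ ~y9 \/ y6) — y13 is true.
  4. (y12 \/ ~y13 \/ ~y9) — ~y9 is true.
  5. (~y9 \/ y3 \/ y11) — ~y9 is true.
  6. (~y3 \/ y4 \/ ~y8) — ~y3 is true.
  7. (~y3 \/ ~y2 \/ y4) — ~y3 is true.
  8. (~y8 \/ ~y6 \/ ~y2) — ~y6 is true.
  9. (y1 \/ ~y11 \/ y9) — ~y11 is true.
  10. (y7 \/ ~y5 \/ y8) — y8 is true.
  11. (~y13 \/ ~y10 \/ ~y1) — ~y1 is true.
  12. (~y1 \/ y2 \/ y3) — ~y1 is true.
  13. (y10 \/ y1 \/ y8) — y8 is true.
  14. (y7 \/ ~y4 \/ y3) — ~y4 is true.
  15. (y2 \/ ~y5 \/ y10) — y10 is true.
  16. (y8 \/ y3 \/ y5) — y8 is true.
  17. (~y9 \/ ~y7 \/ ~y6) — ~y6 is true.
  18. (~y11 \/ y8 \/ y7) — y8 is true.
  19. (y13 \/ y9 \/ ~y2) — y13 is true.
  20. (~y11 \/ ~y13 \/ y7) — ~y11 is true.
  21. (~y9 \/ y4 \/ y12) — ~y9 is true.
  22. (~y12 \/ ~y1 \/ ~y10) — ~y12 is true.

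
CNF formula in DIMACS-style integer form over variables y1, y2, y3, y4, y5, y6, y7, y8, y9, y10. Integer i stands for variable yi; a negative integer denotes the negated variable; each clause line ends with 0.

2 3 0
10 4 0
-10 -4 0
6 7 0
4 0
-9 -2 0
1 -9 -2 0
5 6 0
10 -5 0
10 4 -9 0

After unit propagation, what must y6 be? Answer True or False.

True

(y4) is a unit clause: y4 = True.
In (~y4 | ~y10), ~y4 is now false; ~y10 must hold, so y10 = False.
In (~y5 | y10), y10 is now false; ~y5 must hold, so y5 = False.
In (y6 | y5), y5 is now false; y6 must hold, so y6 = True.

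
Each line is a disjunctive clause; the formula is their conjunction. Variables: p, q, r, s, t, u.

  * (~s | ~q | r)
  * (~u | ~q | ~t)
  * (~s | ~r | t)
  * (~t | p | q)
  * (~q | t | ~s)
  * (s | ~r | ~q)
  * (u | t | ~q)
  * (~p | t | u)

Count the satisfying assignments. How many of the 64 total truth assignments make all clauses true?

Split on q, then t.
  q=T, t=T: remaining (p,r,s,u) ∈ {(F,F,F,F); (F,T,T,F); (T,F,F,F); (T,T,T,F)} — 4.
  q=T, t=F: remaining (p,r,s,u) ∈ {(F,F,F,T); (T,F,F,T)} — 2.
  q=F, t=T: forces p=T; r, s, u free → 2^3 = 8.
  q=F, t=F: 9 of the 16 assignments to (p,r,s,u) work.
Total: 4 + 2 + 8 + 9 = 23.

23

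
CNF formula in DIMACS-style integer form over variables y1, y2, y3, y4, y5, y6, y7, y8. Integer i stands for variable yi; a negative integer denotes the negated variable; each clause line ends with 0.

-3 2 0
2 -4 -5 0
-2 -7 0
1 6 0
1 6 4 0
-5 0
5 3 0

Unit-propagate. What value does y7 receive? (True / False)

(¬y5) is a unit clause: y5 = False.
(y3 ∨ y5): since y5 = False, the clause reduces to (y3). y3 = True.
From (y2 ∨ ¬y3) and y3 = True: y2 = True.
In (¬y7 ∨ ¬y2), ¬y2 is now false; ¬y7 must hold, so y7 = False.

False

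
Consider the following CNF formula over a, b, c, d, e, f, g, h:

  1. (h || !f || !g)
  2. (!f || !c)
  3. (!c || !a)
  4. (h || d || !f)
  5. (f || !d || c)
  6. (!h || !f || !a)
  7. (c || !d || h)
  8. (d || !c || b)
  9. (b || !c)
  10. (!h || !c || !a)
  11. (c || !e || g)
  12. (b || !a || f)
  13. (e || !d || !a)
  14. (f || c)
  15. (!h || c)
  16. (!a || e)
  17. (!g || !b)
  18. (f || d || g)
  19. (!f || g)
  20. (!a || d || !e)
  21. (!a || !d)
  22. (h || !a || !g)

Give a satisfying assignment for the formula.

Pure literal: a appears only negated; assign a = False.
Try b = True.
  then g is forced to False.
  then f is forced to False.
  then c is forced to True.
  then d is forced to True.
e, h are now unconstrained; take e = False, h = False.

a=F  b=T  c=T  d=T  e=F  f=F  g=F  h=F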